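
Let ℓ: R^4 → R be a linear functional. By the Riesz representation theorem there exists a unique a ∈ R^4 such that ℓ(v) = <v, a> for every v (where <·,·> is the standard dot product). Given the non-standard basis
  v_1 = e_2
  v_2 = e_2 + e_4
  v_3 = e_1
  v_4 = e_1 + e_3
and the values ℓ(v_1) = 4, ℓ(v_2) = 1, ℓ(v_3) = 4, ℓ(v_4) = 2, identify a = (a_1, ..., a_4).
a = (4, 4, -2, -3)

Write a = (a_1, ..., a_4) in the standard basis. For each basis vector v_i, ℓ(v_i) = <v_i, a> is a linear equation in the a_j's. Collect the n equations into a matrix system V a = ℓ, where row i of V is v_i (expressed in the standard basis). Since V is invertible (lower-triangular with 1s on the diagonal, up to permutation), solve by back-substitution:
  V =
[[0, 1, 0, 0],
 [0, 1, 0, 1],
 [1, 0, 0, 0],
 [1, 0, 1, 0]]
  V a = (4, 1, 4, 2)
Solving gives a = (4, 4, -2, -3).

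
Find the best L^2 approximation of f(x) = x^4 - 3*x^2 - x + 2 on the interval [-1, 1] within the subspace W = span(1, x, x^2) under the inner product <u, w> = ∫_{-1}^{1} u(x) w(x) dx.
g(x) = -15*x^2/7 - x + 67/35

The best approximation g ∈ W is the orthogonal projection of f onto W. Writing g = a_0 + a_1 x + a_2 x^2, the coefficients solve the normal equations G · a = b where
  G_{ij} = <φ_i, φ_j> and b_i = <f, φ_i>, with φ_0 = 1, φ_1 = x, φ_2 = x^2.
G =
  [2, 0, 2/3]
  [0, 2/3, 0]
  [2/3, 0, 2/5],
b = (12/5, -2/3, 44/105).
Solving gives a_0 = 67/35, a_1 = -1, a_2 = -15/7, so
  g(x) = -15*x^2/7 - x + 67/35.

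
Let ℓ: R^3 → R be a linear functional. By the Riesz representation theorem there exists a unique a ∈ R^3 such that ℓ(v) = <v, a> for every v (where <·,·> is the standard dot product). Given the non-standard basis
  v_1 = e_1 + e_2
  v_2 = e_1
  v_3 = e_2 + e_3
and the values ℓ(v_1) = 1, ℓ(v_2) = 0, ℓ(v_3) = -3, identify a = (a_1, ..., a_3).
a = (0, 1, -4)

Write a = (a_1, ..., a_3) in the standard basis. For each basis vector v_i, ℓ(v_i) = <v_i, a> is a linear equation in the a_j's. Collect the n equations into a matrix system V a = ℓ, where row i of V is v_i (expressed in the standard basis). Since V is invertible (lower-triangular with 1s on the diagonal, up to permutation), solve by back-substitution:
  V =
[[1, 1, 0],
 [1, 0, 0],
 [0, 1, 1]]
  V a = (1, 0, -3)
Solving gives a = (0, 1, -4).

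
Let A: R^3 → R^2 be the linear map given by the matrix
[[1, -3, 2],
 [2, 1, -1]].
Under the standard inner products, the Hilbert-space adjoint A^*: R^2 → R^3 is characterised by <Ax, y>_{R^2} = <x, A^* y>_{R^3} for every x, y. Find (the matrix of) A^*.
A^* = A^T =
[[1, 2],
 [-3, 1],
 [2, -1]]

For real matrices with standard dot products, the defining identity <Ax, y> = <x, A^* y> gives (Ax)^T y = x^T (A^*) y, i.e. x^T A^T y = x^T (A^*) y. Since this holds for all x, y, we must have A^* = A^T. Therefore
A^* =
[[1, 2],
 [-3, 1],
 [2, -1]].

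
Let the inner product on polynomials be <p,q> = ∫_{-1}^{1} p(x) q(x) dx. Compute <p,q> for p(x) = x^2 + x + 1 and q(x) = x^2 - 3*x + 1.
<p,q> = 26/15

Expand the product: p(x)·q(x) = x^4 - 2*x^3 - x^2 - 2*x + 1.
∫_{-1}^{1} of each monomial x^k gives [2/(k+1) if k even, 0 if k odd]. Integrating term-by-term (or equivalently evaluating the antiderivative F(x) = x^5/5 - x^4/2 - x^3/3 - x^2 + x at the endpoints):
  F(1) − F(−1) = -19/30 − (-71/30) = 26/15.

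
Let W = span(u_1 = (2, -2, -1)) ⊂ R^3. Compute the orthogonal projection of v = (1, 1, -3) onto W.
proj_W(v) = (2/3, -2/3, -1/3)

Set up U = [u_1 | ... | u_1] ∈ R^(3×1). The projector onto W = col(U) is P = U (U^T U)^(-1) U^T.
Compute U^T U =
  [9],
and U^T v = (3).
Solve U^T U · c = U^T v for the coefficients: c = (1/3). The projection is proj_W(v) = U c.
Check: (v - proj_W(v)) · u_1 = 0  (should be 0).
Result: proj_W(v) = (2/3, -2/3, -1/3).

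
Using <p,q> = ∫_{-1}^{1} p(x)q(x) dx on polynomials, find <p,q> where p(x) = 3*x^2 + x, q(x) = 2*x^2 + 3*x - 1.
<p,q> = 12/5

Expand the product: p(x)·q(x) = 6*x^4 + 11*x^3 - x.
∫_{-1}^{1} of each monomial x^k gives [2/(k+1) if k even, 0 if k odd]. Integrating term-by-term (or equivalently evaluating the antiderivative F(x) = 6*x^5/5 + 11*x^4/4 - x^2/2 at the endpoints):
  F(1) − F(−1) = 69/20 − (21/20) = 12/5.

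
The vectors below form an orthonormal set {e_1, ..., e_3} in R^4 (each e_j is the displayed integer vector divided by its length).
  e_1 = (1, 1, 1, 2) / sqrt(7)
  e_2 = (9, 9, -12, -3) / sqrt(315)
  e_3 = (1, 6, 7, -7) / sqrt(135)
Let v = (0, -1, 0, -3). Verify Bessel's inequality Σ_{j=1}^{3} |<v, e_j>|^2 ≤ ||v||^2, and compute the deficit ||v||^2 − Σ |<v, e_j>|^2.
Σ |<v, e_j>|^2 = 26/3; ||v||^2 = 10; deficit = 4/3

Write each e_j = u_j / sqrt(<u_j, u_j>) where u_j is the displayed integer vector. Then <v, e_j> = <v, u_j> / sqrt(<u_j, u_j>), so |<v, e_j>|^2 = <v, u_j>^2 / <u_j, u_j>.
Coefficients: <v, e_1> = -7/sqrt(7), <v, e_2> = 0/sqrt(315), <v, e_3> = 15/sqrt(135).
Square and sum: Σ |<v, e_j>|^2 = 26/3.
Compute ||v||^2 = v·v = 10.
Deficit = 10 − 26/3 = 4/3 ≥ 0, confirming Bessel's inequality. (The deficit equals ||v − Σ <v,e_j> e_j||^2, the squared distance from v to span{e_j}.)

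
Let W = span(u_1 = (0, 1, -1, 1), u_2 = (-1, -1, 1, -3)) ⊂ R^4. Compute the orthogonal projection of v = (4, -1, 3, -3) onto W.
proj_W(v) = (8/11, -31/11, 31/11, -15/11)

Set up U = [u_1 | ... | u_2] ∈ R^(4×2). The projector onto W = col(U) is P = U (U^T U)^(-1) U^T.
Compute U^T U =
  [3, -5]
  [-5, 12],
and U^T v = (-7, 9).
Solve U^T U · c = U^T v for the coefficients: c = (-39/11, -8/11). The projection is proj_W(v) = U c.
Check: (v - proj_W(v)) · u_1 = 0  (should be 0).
Check: (v - proj_W(v)) · u_2 = 0  (should be 0).
Result: proj_W(v) = (8/11, -31/11, 31/11, -15/11).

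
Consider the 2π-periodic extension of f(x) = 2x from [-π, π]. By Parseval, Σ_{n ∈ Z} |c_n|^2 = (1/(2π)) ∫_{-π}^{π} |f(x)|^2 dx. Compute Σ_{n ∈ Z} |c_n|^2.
Σ |c_n|^2 = 4π^2/3

Expand and integrate term by term over [-π, π]:
  ∫ (2x)^2 dx = 4·(2π^3/3); ∫ 2·2·(0)·x dx = 0 (odd integrand); ∫ 0^2 dx = 0·2π.
So (1/(2π)) ∫_{-π}^{π} (2x)^2 dx = 4π^2/3 + 0 = 4π^2/3.
Parseval ⇒ Σ |c_n|^2 = 4π^2/3.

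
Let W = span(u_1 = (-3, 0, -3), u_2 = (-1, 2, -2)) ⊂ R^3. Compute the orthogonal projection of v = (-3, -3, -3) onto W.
proj_W(v) = (-11/3, -8/3, -7/3)

Set up U = [u_1 | ... | u_2] ∈ R^(3×2). The projector onto W = col(U) is P = U (U^T U)^(-1) U^T.
Compute U^T U =
  [18, 9]
  [9, 9],
and U^T v = (18, 3).
Solve U^T U · c = U^T v for the coefficients: c = (5/3, -4/3). The projection is proj_W(v) = U c.
Check: (v - proj_W(v)) · u_1 = 0  (should be 0).
Check: (v - proj_W(v)) · u_2 = 0  (should be 0).
Result: proj_W(v) = (-11/3, -8/3, -7/3).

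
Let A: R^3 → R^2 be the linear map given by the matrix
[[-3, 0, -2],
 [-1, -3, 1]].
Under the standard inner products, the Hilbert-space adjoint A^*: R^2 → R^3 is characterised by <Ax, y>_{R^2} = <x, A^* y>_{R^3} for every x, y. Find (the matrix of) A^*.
A^* = A^T =
[[-3, -1],
 [0, -3],
 [-2, 1]]

For real matrices with standard dot products, the defining identity <Ax, y> = <x, A^* y> gives (Ax)^T y = x^T (A^*) y, i.e. x^T A^T y = x^T (A^*) y. Since this holds for all x, y, we must have A^* = A^T. Therefore
A^* =
[[-3, -1],
 [0, -3],
 [-2, 1]].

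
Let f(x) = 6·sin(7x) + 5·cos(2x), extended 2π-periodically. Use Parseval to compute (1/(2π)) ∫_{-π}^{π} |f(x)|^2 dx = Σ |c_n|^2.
Σ |c_n|^2 = 61/2

Expand |f|^2 and use orthogonality of {sin(nx), cos(mx)} on [-π, π]:
  ∫_{-π}^{π} sin(nx)^2 dx = π, ∫ cos(mx)^2 dx = π, and cross terms integrate to 0.
So ∫_{-π}^{π} f(x)^2 dx = 6^2 · π + 5^2 · π = (36 + 25)π.
Divide by 2π: (36 + 25)/2 = 61/2.
By Parseval, this equals Σ |c_n|^2.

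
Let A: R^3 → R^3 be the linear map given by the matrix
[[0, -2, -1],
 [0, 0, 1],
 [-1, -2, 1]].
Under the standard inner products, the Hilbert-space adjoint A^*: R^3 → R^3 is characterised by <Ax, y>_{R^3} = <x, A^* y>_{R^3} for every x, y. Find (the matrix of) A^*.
A^* = A^T =
[[0, 0, -1],
 [-2, 0, -2],
 [-1, 1, 1]]

For real matrices with standard dot products, the defining identity <Ax, y> = <x, A^* y> gives (Ax)^T y = x^T (A^*) y, i.e. x^T A^T y = x^T (A^*) y. Since this holds for all x, y, we must have A^* = A^T. Therefore
A^* =
[[0, 0, -1],
 [-2, 0, -2],
 [-1, 1, 1]].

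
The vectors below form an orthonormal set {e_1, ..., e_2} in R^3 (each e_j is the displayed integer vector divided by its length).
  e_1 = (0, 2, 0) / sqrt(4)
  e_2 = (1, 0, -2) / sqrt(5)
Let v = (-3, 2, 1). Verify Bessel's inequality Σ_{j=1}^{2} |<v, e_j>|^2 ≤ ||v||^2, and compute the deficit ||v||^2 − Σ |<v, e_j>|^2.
Σ |<v, e_j>|^2 = 9; ||v||^2 = 14; deficit = 5

Write each e_j = u_j / sqrt(<u_j, u_j>) where u_j is the displayed integer vector. Then <v, e_j> = <v, u_j> / sqrt(<u_j, u_j>), so |<v, e_j>|^2 = <v, u_j>^2 / <u_j, u_j>.
Coefficients: <v, e_1> = 4/sqrt(4), <v, e_2> = -5/sqrt(5).
Square and sum: Σ |<v, e_j>|^2 = 9.
Compute ||v||^2 = v·v = 14.
Deficit = 14 − 9 = 5 ≥ 0, confirming Bessel's inequality. (The deficit equals ||v − Σ <v,e_j> e_j||^2, the squared distance from v to span{e_j}.)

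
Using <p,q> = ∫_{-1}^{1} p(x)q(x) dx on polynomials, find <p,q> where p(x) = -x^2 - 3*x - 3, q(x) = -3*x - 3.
<p,q> = 26

Expand the product: p(x)·q(x) = 3*x^3 + 12*x^2 + 18*x + 9.
∫_{-1}^{1} of each monomial x^k gives [2/(k+1) if k even, 0 if k odd]. Integrating term-by-term (or equivalently evaluating the antiderivative F(x) = 3*x^4/4 + 4*x^3 + 9*x^2 + 9*x at the endpoints):
  F(1) − F(−1) = 91/4 − (-13/4) = 26.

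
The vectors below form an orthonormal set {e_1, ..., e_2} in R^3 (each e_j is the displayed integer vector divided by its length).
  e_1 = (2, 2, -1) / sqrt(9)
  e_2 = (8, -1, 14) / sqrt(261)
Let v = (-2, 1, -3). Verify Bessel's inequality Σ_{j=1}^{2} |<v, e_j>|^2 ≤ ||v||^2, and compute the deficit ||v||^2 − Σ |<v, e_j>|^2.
Σ |<v, e_j>|^2 = 390/29; ||v||^2 = 14; deficit = 16/29

Write each e_j = u_j / sqrt(<u_j, u_j>) where u_j is the displayed integer vector. Then <v, e_j> = <v, u_j> / sqrt(<u_j, u_j>), so |<v, e_j>|^2 = <v, u_j>^2 / <u_j, u_j>.
Coefficients: <v, e_1> = 1/sqrt(9), <v, e_2> = -59/sqrt(261).
Square and sum: Σ |<v, e_j>|^2 = 390/29.
Compute ||v||^2 = v·v = 14.
Deficit = 14 − 390/29 = 16/29 ≥ 0, confirming Bessel's inequality. (The deficit equals ||v − Σ <v,e_j> e_j||^2, the squared distance from v to span{e_j}.)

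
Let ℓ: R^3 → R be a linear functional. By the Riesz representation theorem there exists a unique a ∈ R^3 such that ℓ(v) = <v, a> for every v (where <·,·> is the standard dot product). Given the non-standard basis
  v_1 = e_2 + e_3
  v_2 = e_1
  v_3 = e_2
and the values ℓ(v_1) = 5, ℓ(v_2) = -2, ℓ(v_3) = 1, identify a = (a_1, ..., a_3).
a = (-2, 1, 4)

Write a = (a_1, ..., a_3) in the standard basis. For each basis vector v_i, ℓ(v_i) = <v_i, a> is a linear equation in the a_j's. Collect the n equations into a matrix system V a = ℓ, where row i of V is v_i (expressed in the standard basis). Since V is invertible (lower-triangular with 1s on the diagonal, up to permutation), solve by back-substitution:
  V =
[[0, 1, 1],
 [1, 0, 0],
 [0, 1, 0]]
  V a = (5, -2, 1)
Solving gives a = (-2, 1, 4).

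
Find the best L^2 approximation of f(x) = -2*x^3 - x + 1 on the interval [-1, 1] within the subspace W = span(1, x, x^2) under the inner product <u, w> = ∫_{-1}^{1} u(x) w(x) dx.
g(x) = 1 - 11*x/5

The best approximation g ∈ W is the orthogonal projection of f onto W. Writing g = a_0 + a_1 x + a_2 x^2, the coefficients solve the normal equations G · a = b where
  G_{ij} = <φ_i, φ_j> and b_i = <f, φ_i>, with φ_0 = 1, φ_1 = x, φ_2 = x^2.
G =
  [2, 0, 2/3]
  [0, 2/3, 0]
  [2/3, 0, 2/5],
b = (2, -22/15, 2/3).
Solving gives a_0 = 1, a_1 = -11/5, a_2 = 0, so
  g(x) = 1 - 11*x/5.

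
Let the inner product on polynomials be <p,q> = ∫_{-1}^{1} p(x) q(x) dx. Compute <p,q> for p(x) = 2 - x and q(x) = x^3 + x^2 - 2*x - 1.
<p,q> = -26/15

Expand the product: p(x)·q(x) = -x^4 + x^3 + 4*x^2 - 3*x - 2.
∫_{-1}^{1} of each monomial x^k gives [2/(k+1) if k even, 0 if k odd]. Integrating term-by-term (or equivalently evaluating the antiderivative F(x) = -x^5/5 + x^4/4 + 4*x^3/3 - 3*x^2/2 - 2*x at the endpoints):
  F(1) − F(−1) = -127/60 − (-23/60) = -26/15.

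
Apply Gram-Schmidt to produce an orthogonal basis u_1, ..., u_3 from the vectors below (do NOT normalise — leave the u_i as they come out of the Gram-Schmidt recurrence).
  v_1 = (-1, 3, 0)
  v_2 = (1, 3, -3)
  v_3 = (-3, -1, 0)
Orthogonal basis:
  u_1 = (-1, 3, 0)
  u_2 = (9/5, 3/5, -3)
  u_3 = (-15/7, -5/7, -10/7)

Apply the Gram-Schmidt recurrence
  u_1 = v_1
  u_i = v_i − Σ_{j<i} ((v_i · u_j) / (u_j · u_j)) · u_j.

Step by step this gives:
  u_1 = (-1, 3, 0)
  u_2 = (9/5, 3/5, -3)
  u_3 = (-15/7, -5/7, -10/7)

Orthogonality check:
  u_2 · u_1 = 0 (should be 0)
  u_3 · u_1 = 0 (should be 0)
  u_3 · u_2 = 0 (should be 0)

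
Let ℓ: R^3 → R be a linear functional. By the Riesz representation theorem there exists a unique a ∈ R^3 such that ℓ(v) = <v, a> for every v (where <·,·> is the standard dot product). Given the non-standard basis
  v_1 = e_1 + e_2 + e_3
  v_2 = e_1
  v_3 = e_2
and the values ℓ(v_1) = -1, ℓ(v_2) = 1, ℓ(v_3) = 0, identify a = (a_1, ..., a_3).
a = (1, 0, -2)

Write a = (a_1, ..., a_3) in the standard basis. For each basis vector v_i, ℓ(v_i) = <v_i, a> is a linear equation in the a_j's. Collect the n equations into a matrix system V a = ℓ, where row i of V is v_i (expressed in the standard basis). Since V is invertible (lower-triangular with 1s on the diagonal, up to permutation), solve by back-substitution:
  V =
[[1, 1, 1],
 [1, 0, 0],
 [0, 1, 0]]
  V a = (-1, 1, 0)
Solving gives a = (1, 0, -2).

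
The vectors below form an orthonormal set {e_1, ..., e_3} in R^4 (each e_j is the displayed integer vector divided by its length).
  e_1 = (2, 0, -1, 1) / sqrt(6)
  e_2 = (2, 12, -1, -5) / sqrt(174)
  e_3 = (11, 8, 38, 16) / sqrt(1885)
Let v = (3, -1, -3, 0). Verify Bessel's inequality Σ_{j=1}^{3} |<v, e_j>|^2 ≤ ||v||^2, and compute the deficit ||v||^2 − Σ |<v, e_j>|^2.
Σ |<v, e_j>|^2 = 1154/65; ||v||^2 = 19; deficit = 81/65

Write each e_j = u_j / sqrt(<u_j, u_j>) where u_j is the displayed integer vector. Then <v, e_j> = <v, u_j> / sqrt(<u_j, u_j>), so |<v, e_j>|^2 = <v, u_j>^2 / <u_j, u_j>.
Coefficients: <v, e_1> = 9/sqrt(6), <v, e_2> = -3/sqrt(174), <v, e_3> = -89/sqrt(1885).
Square and sum: Σ |<v, e_j>|^2 = 1154/65.
Compute ||v||^2 = v·v = 19.
Deficit = 19 − 1154/65 = 81/65 ≥ 0, confirming Bessel's inequality. (The deficit equals ||v − Σ <v,e_j> e_j||^2, the squared distance from v to span{e_j}.)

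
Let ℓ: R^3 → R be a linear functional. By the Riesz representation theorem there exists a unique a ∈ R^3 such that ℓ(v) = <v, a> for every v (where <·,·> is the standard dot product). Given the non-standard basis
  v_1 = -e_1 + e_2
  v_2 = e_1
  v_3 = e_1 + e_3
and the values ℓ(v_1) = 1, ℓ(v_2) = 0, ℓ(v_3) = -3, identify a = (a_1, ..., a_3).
a = (0, 1, -3)

Write a = (a_1, ..., a_3) in the standard basis. For each basis vector v_i, ℓ(v_i) = <v_i, a> is a linear equation in the a_j's. Collect the n equations into a matrix system V a = ℓ, where row i of V is v_i (expressed in the standard basis). Since V is invertible (lower-triangular with 1s on the diagonal, up to permutation), solve by back-substitution:
  V =
[[-1, 1, 0],
 [1, 0, 0],
 [1, 0, 1]]
  V a = (1, 0, -3)
Solving gives a = (0, 1, -3).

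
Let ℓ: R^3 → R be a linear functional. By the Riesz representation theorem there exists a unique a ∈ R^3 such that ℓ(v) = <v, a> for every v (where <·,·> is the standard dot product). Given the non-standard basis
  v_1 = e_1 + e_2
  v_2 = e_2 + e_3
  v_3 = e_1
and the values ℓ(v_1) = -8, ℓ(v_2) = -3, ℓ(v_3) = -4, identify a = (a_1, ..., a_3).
a = (-4, -4, 1)

Write a = (a_1, ..., a_3) in the standard basis. For each basis vector v_i, ℓ(v_i) = <v_i, a> is a linear equation in the a_j's. Collect the n equations into a matrix system V a = ℓ, where row i of V is v_i (expressed in the standard basis). Since V is invertible (lower-triangular with 1s on the diagonal, up to permutation), solve by back-substitution:
  V =
[[1, 1, 0],
 [0, 1, 1],
 [1, 0, 0]]
  V a = (-8, -3, -4)
Solving gives a = (-4, -4, 1).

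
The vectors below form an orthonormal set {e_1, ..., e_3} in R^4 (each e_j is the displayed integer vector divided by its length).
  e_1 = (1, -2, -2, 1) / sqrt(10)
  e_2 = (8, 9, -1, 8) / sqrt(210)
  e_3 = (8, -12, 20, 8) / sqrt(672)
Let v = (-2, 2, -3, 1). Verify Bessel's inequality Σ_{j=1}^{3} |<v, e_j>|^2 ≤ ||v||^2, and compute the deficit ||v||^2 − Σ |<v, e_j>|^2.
Σ |<v, e_j>|^2 = 27/2; ||v||^2 = 18; deficit = 9/2

Write each e_j = u_j / sqrt(<u_j, u_j>) where u_j is the displayed integer vector. Then <v, e_j> = <v, u_j> / sqrt(<u_j, u_j>), so |<v, e_j>|^2 = <v, u_j>^2 / <u_j, u_j>.
Coefficients: <v, e_1> = 1/sqrt(10), <v, e_2> = 13/sqrt(210), <v, e_3> = -92/sqrt(672).
Square and sum: Σ |<v, e_j>|^2 = 27/2.
Compute ||v||^2 = v·v = 18.
Deficit = 18 − 27/2 = 9/2 ≥ 0, confirming Bessel's inequality. (The deficit equals ||v − Σ <v,e_j> e_j||^2, the squared distance from v to span{e_j}.)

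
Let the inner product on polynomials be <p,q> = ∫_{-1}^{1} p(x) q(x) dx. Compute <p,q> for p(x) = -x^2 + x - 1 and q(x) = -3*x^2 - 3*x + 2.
<p,q> = -62/15

Expand the product: p(x)·q(x) = 3*x^4 - 2*x^2 + 5*x - 2.
∫_{-1}^{1} of each monomial x^k gives [2/(k+1) if k even, 0 if k odd]. Integrating term-by-term (or equivalently evaluating the antiderivative F(x) = 3*x^5/5 - 2*x^3/3 + 5*x^2/2 - 2*x at the endpoints):
  F(1) − F(−1) = 13/30 − (137/30) = -62/15.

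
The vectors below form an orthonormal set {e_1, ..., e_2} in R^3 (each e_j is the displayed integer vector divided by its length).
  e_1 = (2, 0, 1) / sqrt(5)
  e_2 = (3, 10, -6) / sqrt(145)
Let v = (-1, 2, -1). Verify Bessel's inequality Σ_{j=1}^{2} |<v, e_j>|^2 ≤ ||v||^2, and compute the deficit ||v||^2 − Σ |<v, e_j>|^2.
Σ |<v, e_j>|^2 = 158/29; ||v||^2 = 6; deficit = 16/29

Write each e_j = u_j / sqrt(<u_j, u_j>) where u_j is the displayed integer vector. Then <v, e_j> = <v, u_j> / sqrt(<u_j, u_j>), so |<v, e_j>|^2 = <v, u_j>^2 / <u_j, u_j>.
Coefficients: <v, e_1> = -3/sqrt(5), <v, e_2> = 23/sqrt(145).
Square and sum: Σ |<v, e_j>|^2 = 158/29.
Compute ||v||^2 = v·v = 6.
Deficit = 6 − 158/29 = 16/29 ≥ 0, confirming Bessel's inequality. (The deficit equals ||v − Σ <v,e_j> e_j||^2, the squared distance from v to span{e_j}.)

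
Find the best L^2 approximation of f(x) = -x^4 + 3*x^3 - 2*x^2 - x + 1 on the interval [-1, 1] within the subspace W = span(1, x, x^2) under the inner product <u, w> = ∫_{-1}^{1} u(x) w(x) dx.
g(x) = -20*x^2/7 + 4*x/5 + 38/35

The best approximation g ∈ W is the orthogonal projection of f onto W. Writing g = a_0 + a_1 x + a_2 x^2, the coefficients solve the normal equations G · a = b where
  G_{ij} = <φ_i, φ_j> and b_i = <f, φ_i>, with φ_0 = 1, φ_1 = x, φ_2 = x^2.
G =
  [2, 0, 2/3]
  [0, 2/3, 0]
  [2/3, 0, 2/5],
b = (4/15, 8/15, -44/105).
Solving gives a_0 = 38/35, a_1 = 4/5, a_2 = -20/7, so
  g(x) = -20*x^2/7 + 4*x/5 + 38/35.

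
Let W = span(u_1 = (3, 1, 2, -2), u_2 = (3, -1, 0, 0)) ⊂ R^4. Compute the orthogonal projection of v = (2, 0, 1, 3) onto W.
proj_W(v) = (48/29, -30/29, -14/29, 14/29)

Set up U = [u_1 | ... | u_2] ∈ R^(4×2). The projector onto W = col(U) is P = U (U^T U)^(-1) U^T.
Compute U^T U =
  [18, 8]
  [8, 10],
and U^T v = (2, 6).
Solve U^T U · c = U^T v for the coefficients: c = (-7/29, 23/29). The projection is proj_W(v) = U c.
Check: (v - proj_W(v)) · u_1 = 0  (should be 0).
Check: (v - proj_W(v)) · u_2 = 0  (should be 0).
Result: proj_W(v) = (48/29, -30/29, -14/29, 14/29).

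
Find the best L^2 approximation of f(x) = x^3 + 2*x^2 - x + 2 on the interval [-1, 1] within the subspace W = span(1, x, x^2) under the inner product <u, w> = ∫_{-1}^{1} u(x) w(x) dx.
g(x) = 2*x^2 - 2*x/5 + 2

The best approximation g ∈ W is the orthogonal projection of f onto W. Writing g = a_0 + a_1 x + a_2 x^2, the coefficients solve the normal equations G · a = b where
  G_{ij} = <φ_i, φ_j> and b_i = <f, φ_i>, with φ_0 = 1, φ_1 = x, φ_2 = x^2.
G =
  [2, 0, 2/3]
  [0, 2/3, 0]
  [2/3, 0, 2/5],
b = (16/3, -4/15, 32/15).
Solving gives a_0 = 2, a_1 = -2/5, a_2 = 2, so
  g(x) = 2*x^2 - 2*x/5 + 2.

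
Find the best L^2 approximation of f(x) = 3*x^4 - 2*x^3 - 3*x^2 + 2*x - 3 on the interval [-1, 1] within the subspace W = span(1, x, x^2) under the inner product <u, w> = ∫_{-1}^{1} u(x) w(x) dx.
g(x) = -3*x^2/7 + 4*x/5 - 114/35

The best approximation g ∈ W is the orthogonal projection of f onto W. Writing g = a_0 + a_1 x + a_2 x^2, the coefficients solve the normal equations G · a = b where
  G_{ij} = <φ_i, φ_j> and b_i = <f, φ_i>, with φ_0 = 1, φ_1 = x, φ_2 = x^2.
G =
  [2, 0, 2/3]
  [0, 2/3, 0]
  [2/3, 0, 2/5],
b = (-34/5, 8/15, -82/35).
Solving gives a_0 = -114/35, a_1 = 4/5, a_2 = -3/7, so
  g(x) = -3*x^2/7 + 4*x/5 - 114/35.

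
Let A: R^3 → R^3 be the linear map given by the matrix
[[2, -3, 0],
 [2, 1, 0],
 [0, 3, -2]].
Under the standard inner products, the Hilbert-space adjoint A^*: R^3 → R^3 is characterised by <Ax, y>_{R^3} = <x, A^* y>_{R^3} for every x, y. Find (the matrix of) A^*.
A^* = A^T =
[[2, 2, 0],
 [-3, 1, 3],
 [0, 0, -2]]

For real matrices with standard dot products, the defining identity <Ax, y> = <x, A^* y> gives (Ax)^T y = x^T (A^*) y, i.e. x^T A^T y = x^T (A^*) y. Since this holds for all x, y, we must have A^* = A^T. Therefore
A^* =
[[2, 2, 0],
 [-3, 1, 3],
 [0, 0, -2]].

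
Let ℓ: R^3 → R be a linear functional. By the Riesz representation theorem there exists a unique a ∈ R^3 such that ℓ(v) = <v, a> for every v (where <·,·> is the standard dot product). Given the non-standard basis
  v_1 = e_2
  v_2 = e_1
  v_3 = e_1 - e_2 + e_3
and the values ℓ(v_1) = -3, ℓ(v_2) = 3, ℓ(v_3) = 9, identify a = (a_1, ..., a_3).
a = (3, -3, 3)

Write a = (a_1, ..., a_3) in the standard basis. For each basis vector v_i, ℓ(v_i) = <v_i, a> is a linear equation in the a_j's. Collect the n equations into a matrix system V a = ℓ, where row i of V is v_i (expressed in the standard basis). Since V is invertible (lower-triangular with 1s on the diagonal, up to permutation), solve by back-substitution:
  V =
[[0, 1, 0],
 [1, 0, 0],
 [1, -1, 1]]
  V a = (-3, 3, 9)
Solving gives a = (3, -3, 3).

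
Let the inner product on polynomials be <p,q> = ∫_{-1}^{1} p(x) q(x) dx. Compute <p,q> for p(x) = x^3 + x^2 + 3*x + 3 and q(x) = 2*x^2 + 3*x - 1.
<p,q> = 16/3

Expand the product: p(x)·q(x) = 2*x^5 + 5*x^4 + 8*x^3 + 14*x^2 + 6*x - 3.
∫_{-1}^{1} of each monomial x^k gives [2/(k+1) if k even, 0 if k odd]. Integrating term-by-term (or equivalently evaluating the antiderivative F(x) = x^6/3 + x^5 + 2*x^4 + 14*x^3/3 + 3*x^2 - 3*x at the endpoints):
  F(1) − F(−1) = 8 − (8/3) = 16/3.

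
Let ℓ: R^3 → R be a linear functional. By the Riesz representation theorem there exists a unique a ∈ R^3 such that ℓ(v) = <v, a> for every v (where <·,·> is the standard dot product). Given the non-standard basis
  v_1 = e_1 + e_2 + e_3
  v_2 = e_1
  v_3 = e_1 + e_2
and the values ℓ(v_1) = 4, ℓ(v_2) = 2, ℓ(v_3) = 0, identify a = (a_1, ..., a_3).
a = (2, -2, 4)

Write a = (a_1, ..., a_3) in the standard basis. For each basis vector v_i, ℓ(v_i) = <v_i, a> is a linear equation in the a_j's. Collect the n equations into a matrix system V a = ℓ, where row i of V is v_i (expressed in the standard basis). Since V is invertible (lower-triangular with 1s on the diagonal, up to permutation), solve by back-substitution:
  V =
[[1, 1, 1],
 [1, 0, 0],
 [1, 1, 0]]
  V a = (4, 2, 0)
Solving gives a = (2, -2, 4).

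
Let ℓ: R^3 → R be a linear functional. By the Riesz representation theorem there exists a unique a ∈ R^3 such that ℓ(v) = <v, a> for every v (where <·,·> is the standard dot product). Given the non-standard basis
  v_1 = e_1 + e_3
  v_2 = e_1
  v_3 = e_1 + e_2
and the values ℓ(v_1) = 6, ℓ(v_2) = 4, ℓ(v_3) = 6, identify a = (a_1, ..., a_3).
a = (4, 2, 2)

Write a = (a_1, ..., a_3) in the standard basis. For each basis vector v_i, ℓ(v_i) = <v_i, a> is a linear equation in the a_j's. Collect the n equations into a matrix system V a = ℓ, where row i of V is v_i (expressed in the standard basis). Since V is invertible (lower-triangular with 1s on the diagonal, up to permutation), solve by back-substitution:
  V =
[[1, 0, 1],
 [1, 0, 0],
 [1, 1, 0]]
  V a = (6, 4, 6)
Solving gives a = (4, 2, 2).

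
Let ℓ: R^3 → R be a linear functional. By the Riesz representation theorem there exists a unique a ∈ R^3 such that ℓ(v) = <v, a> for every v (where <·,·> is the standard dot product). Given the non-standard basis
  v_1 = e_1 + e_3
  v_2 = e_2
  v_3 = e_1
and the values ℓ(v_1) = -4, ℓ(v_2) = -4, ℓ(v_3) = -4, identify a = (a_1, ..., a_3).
a = (-4, -4, 0)

Write a = (a_1, ..., a_3) in the standard basis. For each basis vector v_i, ℓ(v_i) = <v_i, a> is a linear equation in the a_j's. Collect the n equations into a matrix system V a = ℓ, where row i of V is v_i (expressed in the standard basis). Since V is invertible (lower-triangular with 1s on the diagonal, up to permutation), solve by back-substitution:
  V =
[[1, 0, 1],
 [0, 1, 0],
 [1, 0, 0]]
  V a = (-4, -4, -4)
Solving gives a = (-4, -4, 0).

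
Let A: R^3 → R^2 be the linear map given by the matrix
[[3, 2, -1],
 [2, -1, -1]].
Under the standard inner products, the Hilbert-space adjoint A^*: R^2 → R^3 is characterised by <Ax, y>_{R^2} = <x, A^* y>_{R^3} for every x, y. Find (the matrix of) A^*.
A^* = A^T =
[[3, 2],
 [2, -1],
 [-1, -1]]

For real matrices with standard dot products, the defining identity <Ax, y> = <x, A^* y> gives (Ax)^T y = x^T (A^*) y, i.e. x^T A^T y = x^T (A^*) y. Since this holds for all x, y, we must have A^* = A^T. Therefore
A^* =
[[3, 2],
 [2, -1],
 [-1, -1]].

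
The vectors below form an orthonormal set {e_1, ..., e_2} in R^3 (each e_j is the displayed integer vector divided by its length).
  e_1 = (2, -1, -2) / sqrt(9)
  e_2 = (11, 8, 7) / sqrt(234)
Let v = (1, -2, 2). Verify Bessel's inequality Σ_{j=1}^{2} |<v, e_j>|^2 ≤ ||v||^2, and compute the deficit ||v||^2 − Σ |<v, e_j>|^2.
Σ |<v, e_j>|^2 = 9/26; ||v||^2 = 9; deficit = 225/26

Write each e_j = u_j / sqrt(<u_j, u_j>) where u_j is the displayed integer vector. Then <v, e_j> = <v, u_j> / sqrt(<u_j, u_j>), so |<v, e_j>|^2 = <v, u_j>^2 / <u_j, u_j>.
Coefficients: <v, e_1> = 0/sqrt(9), <v, e_2> = 9/sqrt(234).
Square and sum: Σ |<v, e_j>|^2 = 9/26.
Compute ||v||^2 = v·v = 9.
Deficit = 9 − 9/26 = 225/26 ≥ 0, confirming Bessel's inequality. (The deficit equals ||v − Σ <v,e_j> e_j||^2, the squared distance from v to span{e_j}.)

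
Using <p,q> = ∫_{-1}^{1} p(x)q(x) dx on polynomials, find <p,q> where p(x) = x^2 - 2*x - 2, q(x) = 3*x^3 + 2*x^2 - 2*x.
<p,q> = -8/5

Expand the product: p(x)·q(x) = 3*x^5 - 4*x^4 - 12*x^3 + 4*x.
∫_{-1}^{1} of each monomial x^k gives [2/(k+1) if k even, 0 if k odd]. Integrating term-by-term (or equivalently evaluating the antiderivative F(x) = x^6/2 - 4*x^5/5 - 3*x^4 + 2*x^2 at the endpoints):
  F(1) − F(−1) = -13/10 − (3/10) = -8/5.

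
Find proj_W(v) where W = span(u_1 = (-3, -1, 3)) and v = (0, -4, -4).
proj_W(v) = (24/19, 8/19, -24/19)

Set up U = [u_1 | ... | u_1] ∈ R^(3×1). The projector onto W = col(U) is P = U (U^T U)^(-1) U^T.
Compute U^T U =
  [19],
and U^T v = (-8).
Solve U^T U · c = U^T v for the coefficients: c = (-8/19). The projection is proj_W(v) = U c.
Check: (v - proj_W(v)) · u_1 = 0  (should be 0).
Result: proj_W(v) = (24/19, 8/19, -24/19).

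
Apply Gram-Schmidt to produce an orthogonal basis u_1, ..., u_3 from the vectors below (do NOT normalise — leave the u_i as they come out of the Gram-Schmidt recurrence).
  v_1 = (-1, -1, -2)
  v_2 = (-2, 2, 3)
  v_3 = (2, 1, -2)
Orthogonal basis:
  u_1 = (-1, -1, -2)
  u_2 = (-3, 1, 1)
  u_3 = (17/66, 119/66, -34/33)

Apply the Gram-Schmidt recurrence
  u_1 = v_1
  u_i = v_i − Σ_{j<i} ((v_i · u_j) / (u_j · u_j)) · u_j.

Step by step this gives:
  u_1 = (-1, -1, -2)
  u_2 = (-3, 1, 1)
  u_3 = (17/66, 119/66, -34/33)

Orthogonality check:
  u_2 · u_1 = 0 (should be 0)
  u_3 · u_1 = 0 (should be 0)
  u_3 · u_2 = 0 (should be 0)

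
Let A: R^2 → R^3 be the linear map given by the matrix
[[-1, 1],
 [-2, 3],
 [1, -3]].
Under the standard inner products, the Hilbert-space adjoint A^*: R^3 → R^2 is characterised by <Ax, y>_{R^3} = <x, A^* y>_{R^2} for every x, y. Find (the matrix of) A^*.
A^* = A^T =
[[-1, -2, 1],
 [1, 3, -3]]

For real matrices with standard dot products, the defining identity <Ax, y> = <x, A^* y> gives (Ax)^T y = x^T (A^*) y, i.e. x^T A^T y = x^T (A^*) y. Since this holds for all x, y, we must have A^* = A^T. Therefore
A^* =
[[-1, -2, 1],
 [1, 3, -3]].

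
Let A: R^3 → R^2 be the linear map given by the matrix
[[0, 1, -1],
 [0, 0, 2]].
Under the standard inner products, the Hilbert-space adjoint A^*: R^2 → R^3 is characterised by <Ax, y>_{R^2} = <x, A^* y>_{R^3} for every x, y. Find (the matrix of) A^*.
A^* = A^T =
[[0, 0],
 [1, 0],
 [-1, 2]]

For real matrices with standard dot products, the defining identity <Ax, y> = <x, A^* y> gives (Ax)^T y = x^T (A^*) y, i.e. x^T A^T y = x^T (A^*) y. Since this holds for all x, y, we must have A^* = A^T. Therefore
A^* =
[[0, 0],
 [1, 0],
 [-1, 2]].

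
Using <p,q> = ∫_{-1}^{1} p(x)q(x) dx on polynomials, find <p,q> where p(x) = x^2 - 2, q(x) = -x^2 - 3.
<p,q> = 164/15

Expand the product: p(x)·q(x) = -x^4 - x^2 + 6.
∫_{-1}^{1} of each monomial x^k gives [2/(k+1) if k even, 0 if k odd]. Integrating term-by-term (or equivalently evaluating the antiderivative F(x) = -x^5/5 - x^3/3 + 6*x at the endpoints):
  F(1) − F(−1) = 82/15 − (-82/15) = 164/15.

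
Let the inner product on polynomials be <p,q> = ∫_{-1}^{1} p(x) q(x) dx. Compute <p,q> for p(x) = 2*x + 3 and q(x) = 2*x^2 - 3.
<p,q> = -14

Expand the product: p(x)·q(x) = 4*x^3 + 6*x^2 - 6*x - 9.
∫_{-1}^{1} of each monomial x^k gives [2/(k+1) if k even, 0 if k odd]. Integrating term-by-term (or equivalently evaluating the antiderivative F(x) = x^4 + 2*x^3 - 3*x^2 - 9*x at the endpoints):
  F(1) − F(−1) = -9 − (5) = -14.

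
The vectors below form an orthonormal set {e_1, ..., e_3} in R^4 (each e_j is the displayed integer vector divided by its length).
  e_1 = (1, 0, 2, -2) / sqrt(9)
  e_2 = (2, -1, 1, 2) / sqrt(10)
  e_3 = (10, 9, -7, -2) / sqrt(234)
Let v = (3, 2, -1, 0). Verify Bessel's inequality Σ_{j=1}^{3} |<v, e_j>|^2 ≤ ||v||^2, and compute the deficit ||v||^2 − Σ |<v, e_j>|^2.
Σ |<v, e_j>|^2 = 906/65; ||v||^2 = 14; deficit = 4/65

Write each e_j = u_j / sqrt(<u_j, u_j>) where u_j is the displayed integer vector. Then <v, e_j> = <v, u_j> / sqrt(<u_j, u_j>), so |<v, e_j>|^2 = <v, u_j>^2 / <u_j, u_j>.
Coefficients: <v, e_1> = 1/sqrt(9), <v, e_2> = 3/sqrt(10), <v, e_3> = 55/sqrt(234).
Square and sum: Σ |<v, e_j>|^2 = 906/65.
Compute ||v||^2 = v·v = 14.
Deficit = 14 − 906/65 = 4/65 ≥ 0, confirming Bessel's inequality. (The deficit equals ||v − Σ <v,e_j> e_j||^2, the squared distance from v to span{e_j}.)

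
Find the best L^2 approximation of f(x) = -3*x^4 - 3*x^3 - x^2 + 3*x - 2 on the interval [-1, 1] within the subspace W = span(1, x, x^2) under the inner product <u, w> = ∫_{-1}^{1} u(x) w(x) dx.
g(x) = -25*x^2/7 + 6*x/5 - 61/35

The best approximation g ∈ W is the orthogonal projection of f onto W. Writing g = a_0 + a_1 x + a_2 x^2, the coefficients solve the normal equations G · a = b where
  G_{ij} = <φ_i, φ_j> and b_i = <f, φ_i>, with φ_0 = 1, φ_1 = x, φ_2 = x^2.
G =
  [2, 0, 2/3]
  [0, 2/3, 0]
  [2/3, 0, 2/5],
b = (-88/15, 4/5, -272/105).
Solving gives a_0 = -61/35, a_1 = 6/5, a_2 = -25/7, so
  g(x) = -25*x^2/7 + 6*x/5 - 61/35.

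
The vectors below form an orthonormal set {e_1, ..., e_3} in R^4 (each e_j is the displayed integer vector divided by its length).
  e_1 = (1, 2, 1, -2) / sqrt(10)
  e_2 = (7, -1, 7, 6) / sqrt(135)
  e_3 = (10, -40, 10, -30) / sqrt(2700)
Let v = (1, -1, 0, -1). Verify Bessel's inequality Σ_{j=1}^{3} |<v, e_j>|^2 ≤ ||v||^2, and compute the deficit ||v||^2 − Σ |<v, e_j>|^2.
Σ |<v, e_j>|^2 = 5/2; ||v||^2 = 3; deficit = 1/2

Write each e_j = u_j / sqrt(<u_j, u_j>) where u_j is the displayed integer vector. Then <v, e_j> = <v, u_j> / sqrt(<u_j, u_j>), so |<v, e_j>|^2 = <v, u_j>^2 / <u_j, u_j>.
Coefficients: <v, e_1> = 1/sqrt(10), <v, e_2> = 2/sqrt(135), <v, e_3> = 80/sqrt(2700).
Square and sum: Σ |<v, e_j>|^2 = 5/2.
Compute ||v||^2 = v·v = 3.
Deficit = 3 − 5/2 = 1/2 ≥ 0, confirming Bessel's inequality. (The deficit equals ||v − Σ <v,e_j> e_j||^2, the squared distance from v to span{e_j}.)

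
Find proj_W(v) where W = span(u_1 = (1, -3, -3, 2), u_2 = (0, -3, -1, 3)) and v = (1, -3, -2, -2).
proj_W(v) = (138/113, -111/113, -313/113, -27/113)

Set up U = [u_1 | ... | u_2] ∈ R^(4×2). The projector onto W = col(U) is P = U (U^T U)^(-1) U^T.
Compute U^T U =
  [23, 18]
  [18, 19],
and U^T v = (12, 5).
Solve U^T U · c = U^T v for the coefficients: c = (138/113, -101/113). The projection is proj_W(v) = U c.
Check: (v - proj_W(v)) · u_1 = 0  (should be 0).
Check: (v - proj_W(v)) · u_2 = 0  (should be 0).
Result: proj_W(v) = (138/113, -111/113, -313/113, -27/113).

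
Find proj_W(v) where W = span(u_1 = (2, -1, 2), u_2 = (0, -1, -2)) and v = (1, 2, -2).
proj_W(v) = (-7/9, 2/9, -10/9)

Set up U = [u_1 | ... | u_2] ∈ R^(3×2). The projector onto W = col(U) is P = U (U^T U)^(-1) U^T.
Compute U^T U =
  [9, -3]
  [-3, 5],
and U^T v = (-4, 2).
Solve U^T U · c = U^T v for the coefficients: c = (-7/18, 1/6). The projection is proj_W(v) = U c.
Check: (v - proj_W(v)) · u_1 = 0  (should be 0).
Check: (v - proj_W(v)) · u_2 = 0  (should be 0).
Result: proj_W(v) = (-7/9, 2/9, -10/9).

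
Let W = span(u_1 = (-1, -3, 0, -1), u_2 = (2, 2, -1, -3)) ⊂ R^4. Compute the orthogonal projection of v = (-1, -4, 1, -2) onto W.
proj_W(v) = (-205/173, -695/173, -20/173, -305/173)

Set up U = [u_1 | ... | u_2] ∈ R^(4×2). The projector onto W = col(U) is P = U (U^T U)^(-1) U^T.
Compute U^T U =
  [11, -5]
  [-5, 18],
and U^T v = (15, -5).
Solve U^T U · c = U^T v for the coefficients: c = (245/173, 20/173). The projection is proj_W(v) = U c.
Check: (v - proj_W(v)) · u_1 = 0  (should be 0).
Check: (v - proj_W(v)) · u_2 = 0  (should be 0).
Result: proj_W(v) = (-205/173, -695/173, -20/173, -305/173).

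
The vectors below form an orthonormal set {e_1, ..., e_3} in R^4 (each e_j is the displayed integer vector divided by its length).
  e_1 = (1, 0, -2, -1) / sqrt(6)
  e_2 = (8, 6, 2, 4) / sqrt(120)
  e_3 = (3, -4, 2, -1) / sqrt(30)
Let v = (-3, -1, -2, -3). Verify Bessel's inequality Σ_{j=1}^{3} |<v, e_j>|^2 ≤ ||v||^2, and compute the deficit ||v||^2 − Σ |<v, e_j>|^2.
Σ |<v, e_j>|^2 = 43/2; ||v||^2 = 23; deficit = 3/2

Write each e_j = u_j / sqrt(<u_j, u_j>) where u_j is the displayed integer vector. Then <v, e_j> = <v, u_j> / sqrt(<u_j, u_j>), so |<v, e_j>|^2 = <v, u_j>^2 / <u_j, u_j>.
Coefficients: <v, e_1> = 4/sqrt(6), <v, e_2> = -46/sqrt(120), <v, e_3> = -6/sqrt(30).
Square and sum: Σ |<v, e_j>|^2 = 43/2.
Compute ||v||^2 = v·v = 23.
Deficit = 23 − 43/2 = 3/2 ≥ 0, confirming Bessel's inequality. (The deficit equals ||v − Σ <v,e_j> e_j||^2, the squared distance from v to span{e_j}.)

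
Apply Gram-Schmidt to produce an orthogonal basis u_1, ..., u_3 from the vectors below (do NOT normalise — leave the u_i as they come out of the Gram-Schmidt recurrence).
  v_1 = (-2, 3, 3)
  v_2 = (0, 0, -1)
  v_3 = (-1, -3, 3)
Orthogonal basis:
  u_1 = (-2, 3, 3)
  u_2 = (-3/11, 9/22, -13/22)
  u_3 = (-27/13, -18/13, 0)

Apply the Gram-Schmidt recurrence
  u_1 = v_1
  u_i = v_i − Σ_{j<i} ((v_i · u_j) / (u_j · u_j)) · u_j.

Step by step this gives:
  u_1 = (-2, 3, 3)
  u_2 = (-3/11, 9/22, -13/22)
  u_3 = (-27/13, -18/13, 0)

Orthogonality check:
  u_2 · u_1 = 0 (should be 0)
  u_3 · u_1 = 0 (should be 0)
  u_3 · u_2 = 0 (should be 0)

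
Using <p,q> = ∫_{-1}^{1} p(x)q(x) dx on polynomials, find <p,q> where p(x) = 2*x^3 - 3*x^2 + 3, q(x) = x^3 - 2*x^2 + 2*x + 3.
<p,q> = 88/7

Expand the product: p(x)·q(x) = 2*x^6 - 7*x^5 + 10*x^4 + 3*x^3 - 15*x^2 + 6*x + 9.
∫_{-1}^{1} of each monomial x^k gives [2/(k+1) if k even, 0 if k odd]. Integrating term-by-term (or equivalently evaluating the antiderivative F(x) = 2*x^7/7 - 7*x^6/6 + 2*x^5 + 3*x^4/4 - 5*x^3 + 3*x^2 + 9*x at the endpoints):
  F(1) − F(−1) = 745/84 − (-311/84) = 88/7.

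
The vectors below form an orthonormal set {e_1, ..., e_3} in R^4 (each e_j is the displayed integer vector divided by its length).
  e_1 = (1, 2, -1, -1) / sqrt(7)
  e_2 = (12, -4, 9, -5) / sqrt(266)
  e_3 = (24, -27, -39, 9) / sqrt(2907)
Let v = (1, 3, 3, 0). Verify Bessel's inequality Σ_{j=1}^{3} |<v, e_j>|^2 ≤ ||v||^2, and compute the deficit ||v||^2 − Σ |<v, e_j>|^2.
Σ |<v, e_j>|^2 = 525/34; ||v||^2 = 19; deficit = 121/34

Write each e_j = u_j / sqrt(<u_j, u_j>) where u_j is the displayed integer vector. Then <v, e_j> = <v, u_j> / sqrt(<u_j, u_j>), so |<v, e_j>|^2 = <v, u_j>^2 / <u_j, u_j>.
Coefficients: <v, e_1> = 4/sqrt(7), <v, e_2> = 27/sqrt(266), <v, e_3> = -174/sqrt(2907).
Square and sum: Σ |<v, e_j>|^2 = 525/34.
Compute ||v||^2 = v·v = 19.
Deficit = 19 − 525/34 = 121/34 ≥ 0, confirming Bessel's inequality. (The deficit equals ||v − Σ <v,e_j> e_j||^2, the squared distance from v to span{e_j}.)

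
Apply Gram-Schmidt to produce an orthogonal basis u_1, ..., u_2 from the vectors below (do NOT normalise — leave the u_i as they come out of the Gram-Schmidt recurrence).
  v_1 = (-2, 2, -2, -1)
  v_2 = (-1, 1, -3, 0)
Orthogonal basis:
  u_1 = (-2, 2, -2, -1)
  u_2 = (7/13, -7/13, -19/13, 10/13)

Apply the Gram-Schmidt recurrence
  u_1 = v_1
  u_i = v_i − Σ_{j<i} ((v_i · u_j) / (u_j · u_j)) · u_j.

Step by step this gives:
  u_1 = (-2, 2, -2, -1)
  u_2 = (7/13, -7/13, -19/13, 10/13)

Orthogonality check:
  u_2 · u_1 = 0 (should be 0)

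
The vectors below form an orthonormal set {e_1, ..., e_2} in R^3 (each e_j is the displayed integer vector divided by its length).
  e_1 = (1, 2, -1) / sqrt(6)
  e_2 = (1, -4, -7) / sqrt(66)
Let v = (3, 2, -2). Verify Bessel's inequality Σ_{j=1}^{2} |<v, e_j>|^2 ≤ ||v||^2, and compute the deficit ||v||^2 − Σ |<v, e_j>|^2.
Σ |<v, e_j>|^2 = 162/11; ||v||^2 = 17; deficit = 25/11

Write each e_j = u_j / sqrt(<u_j, u_j>) where u_j is the displayed integer vector. Then <v, e_j> = <v, u_j> / sqrt(<u_j, u_j>), so |<v, e_j>|^2 = <v, u_j>^2 / <u_j, u_j>.
Coefficients: <v, e_1> = 9/sqrt(6), <v, e_2> = 9/sqrt(66).
Square and sum: Σ |<v, e_j>|^2 = 162/11.
Compute ||v||^2 = v·v = 17.
Deficit = 17 − 162/11 = 25/11 ≥ 0, confirming Bessel's inequality. (The deficit equals ||v − Σ <v,e_j> e_j||^2, the squared distance from v to span{e_j}.)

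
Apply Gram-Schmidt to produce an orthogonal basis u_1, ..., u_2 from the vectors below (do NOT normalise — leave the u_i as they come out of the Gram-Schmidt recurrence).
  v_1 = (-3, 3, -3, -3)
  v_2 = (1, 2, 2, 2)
Orthogonal basis:
  u_1 = (-3, 3, -3, -3)
  u_2 = (1/4, 11/4, 5/4, 5/4)

Apply the Gram-Schmidt recurrence
  u_1 = v_1
  u_i = v_i − Σ_{j<i} ((v_i · u_j) / (u_j · u_j)) · u_j.

Step by step this gives:
  u_1 = (-3, 3, -3, -3)
  u_2 = (1/4, 11/4, 5/4, 5/4)

Orthogonality check:
  u_2 · u_1 = 0 (should be 0)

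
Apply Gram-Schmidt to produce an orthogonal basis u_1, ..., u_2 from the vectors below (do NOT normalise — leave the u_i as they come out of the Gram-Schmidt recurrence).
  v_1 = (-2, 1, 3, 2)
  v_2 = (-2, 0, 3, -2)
Orthogonal basis:
  u_1 = (-2, 1, 3, 2)
  u_2 = (-1, -1/2, 3/2, -3)

Apply the Gram-Schmidt recurrence
  u_1 = v_1
  u_i = v_i − Σ_{j<i} ((v_i · u_j) / (u_j · u_j)) · u_j.

Step by step this gives:
  u_1 = (-2, 1, 3, 2)
  u_2 = (-1, -1/2, 3/2, -3)

Orthogonality check:
  u_2 · u_1 = 0 (should be 0)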